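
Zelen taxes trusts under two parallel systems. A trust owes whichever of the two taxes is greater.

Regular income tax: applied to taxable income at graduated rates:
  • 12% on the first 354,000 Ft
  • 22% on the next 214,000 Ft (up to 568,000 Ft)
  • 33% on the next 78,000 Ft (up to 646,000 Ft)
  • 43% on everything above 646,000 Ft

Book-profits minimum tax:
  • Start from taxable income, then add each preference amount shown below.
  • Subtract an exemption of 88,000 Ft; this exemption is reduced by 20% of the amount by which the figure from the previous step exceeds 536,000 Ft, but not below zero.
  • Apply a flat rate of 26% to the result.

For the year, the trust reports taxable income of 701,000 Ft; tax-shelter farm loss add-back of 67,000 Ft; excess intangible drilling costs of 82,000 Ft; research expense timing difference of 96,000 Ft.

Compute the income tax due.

Regular income tax:
  354,000 Ft × 12% = 42,480 Ft
  214,000 Ft × 22% = 47,080 Ft
  78,000 Ft × 33% = 25,740 Ft
  55,000 Ft × 43% = 23,650 Ft
  → 138,950 Ft

Book-profits minimum tax:
  Adjusted income: 701,000 Ft + 67,000 Ft + 82,000 Ft + 96,000 Ft = 946,000 Ft
  Exemption: 88,000 Ft − 20% × (946,000 Ft − 536,000 Ft) = 88,000 Ft − 82,000 Ft = 6,000 Ft
  Base: 946,000 Ft − 6,000 Ft = 940,000 Ft
  940,000 Ft × 26% = 244,400 Ft

244,400 Ft > 138,950 Ft, so the book-profits minimum tax is the binding amount.

244,400 Ft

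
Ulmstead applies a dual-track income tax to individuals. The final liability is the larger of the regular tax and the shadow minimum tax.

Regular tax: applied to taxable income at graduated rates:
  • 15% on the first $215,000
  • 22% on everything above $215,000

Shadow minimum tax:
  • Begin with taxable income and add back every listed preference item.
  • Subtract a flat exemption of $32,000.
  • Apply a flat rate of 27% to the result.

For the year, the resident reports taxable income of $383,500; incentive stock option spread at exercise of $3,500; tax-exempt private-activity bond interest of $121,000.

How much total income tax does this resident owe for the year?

$128,520

Regular tax:
  $215,000 × 15% = $32,250
  $168,500 × 22% = $37,070
  → $69,320

Shadow minimum tax:
  Adjusted income: $383,500 + $3,500 + $121,000 = $508,000
  Less exemption $32,000 → base $476,000
  $476,000 × 27% = $128,520

$128,520 > $69,320, so the shadow minimum tax is the binding amount.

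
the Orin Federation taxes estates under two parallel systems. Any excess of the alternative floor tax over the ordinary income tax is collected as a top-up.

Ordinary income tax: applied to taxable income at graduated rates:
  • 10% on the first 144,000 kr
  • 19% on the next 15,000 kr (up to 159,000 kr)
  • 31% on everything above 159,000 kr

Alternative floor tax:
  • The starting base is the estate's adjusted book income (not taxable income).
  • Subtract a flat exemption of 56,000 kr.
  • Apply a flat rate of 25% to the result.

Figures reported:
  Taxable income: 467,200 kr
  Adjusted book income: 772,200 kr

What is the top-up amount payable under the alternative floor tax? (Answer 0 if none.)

Alternative floor tax:
  Base (adjusted book income): 772,200 kr
  Less exemption 56,000 kr → base 716,200 kr
  716,200 kr × 25% = 179,050 kr

Ordinary income tax:
  144,000 kr × 10% = 14,400 kr
  15,000 kr × 19% = 2,850 kr
  308,200 kr × 31% = 95,542 kr
  → 112,792 kr

Excess of alternative floor tax over ordinary income tax: 179,050 kr − 112,792 kr = 66,258 kr.

66,258 kr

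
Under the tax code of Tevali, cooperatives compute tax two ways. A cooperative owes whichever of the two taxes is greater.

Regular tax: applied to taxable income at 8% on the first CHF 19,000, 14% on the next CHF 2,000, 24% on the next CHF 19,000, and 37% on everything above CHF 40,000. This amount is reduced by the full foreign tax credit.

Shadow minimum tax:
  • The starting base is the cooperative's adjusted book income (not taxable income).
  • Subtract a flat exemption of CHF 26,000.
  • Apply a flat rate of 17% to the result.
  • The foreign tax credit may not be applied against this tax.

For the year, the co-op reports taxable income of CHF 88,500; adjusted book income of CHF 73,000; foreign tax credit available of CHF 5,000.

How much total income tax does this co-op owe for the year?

Shadow minimum tax:
  Base (adjusted book income): CHF 73,000
  Less exemption CHF 26,000 → base CHF 47,000
  CHF 47,000 × 17% = CHF 7,990

Regular tax:
  CHF 19,000 × 8% = CHF 1,520
  CHF 2,000 × 14% = CHF 280
  CHF 19,000 × 24% = CHF 4,560
  CHF 48,500 × 37% = CHF 17,945
  → CHF 24,305
  Less foreign tax credit CHF 5,000 → CHF 19,305

CHF 19,305 > CHF 7,990, so the regular tax governs.

CHF 19,305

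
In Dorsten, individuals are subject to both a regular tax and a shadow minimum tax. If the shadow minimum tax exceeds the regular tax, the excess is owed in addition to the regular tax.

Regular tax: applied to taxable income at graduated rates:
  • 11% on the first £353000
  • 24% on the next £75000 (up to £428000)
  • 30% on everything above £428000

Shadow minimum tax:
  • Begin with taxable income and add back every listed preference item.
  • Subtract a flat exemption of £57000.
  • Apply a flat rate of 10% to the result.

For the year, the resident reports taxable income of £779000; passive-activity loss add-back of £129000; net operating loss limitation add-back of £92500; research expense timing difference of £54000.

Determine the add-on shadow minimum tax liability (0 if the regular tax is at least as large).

Regular tax:
  £353000 × 11% = £38830
  £75000 × 24% = £18000
  £351000 × 30% = £105300
  → £162130

Shadow minimum tax:
  Adjusted income: £779000 + £129000 + £92500 + £54000 = £1054500
  Less exemption £57000 → base £997500
  £997500 × 10% = £99750

£99750 ≤ £162130, so no add-on is due.

£0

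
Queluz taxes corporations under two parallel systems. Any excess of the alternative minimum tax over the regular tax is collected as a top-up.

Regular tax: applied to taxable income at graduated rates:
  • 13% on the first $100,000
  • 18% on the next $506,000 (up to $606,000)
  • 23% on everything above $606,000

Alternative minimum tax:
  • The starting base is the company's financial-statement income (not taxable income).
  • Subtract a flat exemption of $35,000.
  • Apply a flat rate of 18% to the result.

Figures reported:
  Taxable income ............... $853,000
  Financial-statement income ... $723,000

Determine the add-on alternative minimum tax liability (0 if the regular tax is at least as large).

Regular tax:
  $100,000 × 13% = $13,000
  $506,000 × 18% = $91,080
  $247,000 × 23% = $56,810
  → $160,890

Alternative minimum tax:
  Base (financial-statement income): $723,000
  Less exemption $35,000 → base $688,000
  $688,000 × 18% = $123,840

$123,840 ≤ $160,890, so no add-on is due.

$0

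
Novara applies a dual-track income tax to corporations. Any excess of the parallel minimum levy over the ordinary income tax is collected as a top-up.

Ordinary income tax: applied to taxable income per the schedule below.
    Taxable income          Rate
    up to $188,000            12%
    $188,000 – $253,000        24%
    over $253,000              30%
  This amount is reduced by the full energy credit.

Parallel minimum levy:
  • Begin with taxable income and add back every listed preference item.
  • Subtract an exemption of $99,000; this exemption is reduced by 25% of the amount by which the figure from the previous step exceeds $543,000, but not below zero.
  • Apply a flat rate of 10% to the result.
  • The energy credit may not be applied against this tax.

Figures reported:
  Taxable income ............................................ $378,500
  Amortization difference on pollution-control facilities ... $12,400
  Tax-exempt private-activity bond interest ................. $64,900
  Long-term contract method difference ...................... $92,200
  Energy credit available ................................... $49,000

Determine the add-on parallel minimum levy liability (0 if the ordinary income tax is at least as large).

$18,215

Ordinary income tax:
  $188,000 × 12% = $22,560
  $65,000 × 24% = $15,600
  $125,500 × 30% = $37,650
  → $75,810
  Less energy credit $49,000 → $26,810

Parallel minimum levy:
  Adjusted income: $378,500 + $12,400 + $64,900 + $92,200 = $548,000
  Exemption: $99,000 − 25% × ($548,000 − $543,000) = $99,000 − $1,250 = $97,750
  Base: $548,000 − $97,750 = $450,250
  $450,250 × 10% = $45,025

Excess of parallel minimum levy over ordinary income tax: $45,025 − $26,810 = $18,215.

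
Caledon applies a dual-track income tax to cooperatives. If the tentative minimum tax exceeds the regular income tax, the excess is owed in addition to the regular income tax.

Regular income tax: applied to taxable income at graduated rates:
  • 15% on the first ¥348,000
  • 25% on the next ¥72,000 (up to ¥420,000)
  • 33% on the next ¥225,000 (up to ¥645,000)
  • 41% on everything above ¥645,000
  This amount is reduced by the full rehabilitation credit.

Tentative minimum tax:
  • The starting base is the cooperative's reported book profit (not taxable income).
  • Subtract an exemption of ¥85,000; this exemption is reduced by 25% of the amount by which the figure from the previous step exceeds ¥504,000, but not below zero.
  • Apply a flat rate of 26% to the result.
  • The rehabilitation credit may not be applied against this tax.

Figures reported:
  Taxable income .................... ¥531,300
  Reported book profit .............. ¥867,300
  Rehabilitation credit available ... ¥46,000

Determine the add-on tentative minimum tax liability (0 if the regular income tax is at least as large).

Tentative minimum tax:
  Base (reported book profit): ¥867,300
  Exemption: 25% × (¥867,300 − ¥504,000) = ¥90,825 ≥ ¥85,000, so the exemption is fully phased out
  Base: ¥867,300 − ¥0 = ¥867,300
  ¥867,300 × 26% = ¥225,498

Regular income tax:
  ¥348,000 × 15% = ¥52,200
  ¥72,000 × 25% = ¥18,000
  ¥111,300 × 33% = ¥36,729
  → ¥106,929
  Less rehabilitation credit ¥46,000 → ¥60,929

Excess of tentative minimum tax over regular income tax: ¥225,498 − ¥60,929 = ¥164,569.

¥164,569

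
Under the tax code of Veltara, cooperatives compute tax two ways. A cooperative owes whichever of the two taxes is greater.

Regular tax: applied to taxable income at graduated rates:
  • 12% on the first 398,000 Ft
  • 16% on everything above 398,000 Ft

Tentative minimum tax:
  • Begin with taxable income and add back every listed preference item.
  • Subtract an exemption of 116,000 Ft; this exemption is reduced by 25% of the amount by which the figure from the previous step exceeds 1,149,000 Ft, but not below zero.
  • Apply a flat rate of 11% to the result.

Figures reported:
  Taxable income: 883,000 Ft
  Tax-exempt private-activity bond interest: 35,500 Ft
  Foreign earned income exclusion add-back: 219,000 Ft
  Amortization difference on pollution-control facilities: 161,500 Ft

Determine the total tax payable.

134,255 Ft

Regular tax:
  398,000 Ft × 12% = 47,760 Ft
  485,000 Ft × 16% = 77,600 Ft
  → 125,360 Ft

Tentative minimum tax:
  Adjusted income: 883,000 Ft + 35,500 Ft + 219,000 Ft + 161,500 Ft = 1,299,000 Ft
  Exemption: 116,000 Ft − 25% × (1,299,000 Ft − 1,149,000 Ft) = 116,000 Ft − 37,500 Ft = 78,500 Ft
  Base: 1,299,000 Ft − 78,500 Ft = 1,220,500 Ft
  1,220,500 Ft × 11% = 134,255 Ft

134,255 Ft > 125,360 Ft, so the tentative minimum tax is the binding amount.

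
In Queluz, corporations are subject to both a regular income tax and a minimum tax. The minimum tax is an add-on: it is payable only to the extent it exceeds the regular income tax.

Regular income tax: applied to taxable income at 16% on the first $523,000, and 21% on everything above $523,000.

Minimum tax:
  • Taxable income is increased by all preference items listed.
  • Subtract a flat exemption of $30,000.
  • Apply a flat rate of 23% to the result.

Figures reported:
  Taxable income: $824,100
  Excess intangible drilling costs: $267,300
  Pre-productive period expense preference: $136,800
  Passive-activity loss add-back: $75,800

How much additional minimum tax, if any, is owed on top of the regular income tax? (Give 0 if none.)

$146,109

Minimum tax:
  Adjusted income: $824,100 + $267,300 + $136,800 + $75,800 = $1,304,000
  Less exemption $30,000 → base $1,274,000
  $1,274,000 × 23% = $293,020

Regular income tax:
  $523,000 × 16% = $83,680
  $301,100 × 21% = $63,231
  → $146,911

Excess of minimum tax over regular income tax: $293,020 − $146,911 = $146,109.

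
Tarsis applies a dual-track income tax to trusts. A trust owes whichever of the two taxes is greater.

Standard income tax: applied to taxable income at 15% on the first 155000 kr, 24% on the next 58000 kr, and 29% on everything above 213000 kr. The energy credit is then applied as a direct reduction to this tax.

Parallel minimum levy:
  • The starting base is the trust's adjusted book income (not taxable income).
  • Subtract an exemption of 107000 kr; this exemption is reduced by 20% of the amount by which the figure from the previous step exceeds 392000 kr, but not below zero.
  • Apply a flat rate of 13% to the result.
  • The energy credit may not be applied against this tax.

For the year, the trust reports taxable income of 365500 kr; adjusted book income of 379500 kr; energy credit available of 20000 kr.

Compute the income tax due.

Standard income tax:
  155000 kr × 15% = 23250 kr
  58000 kr × 24% = 13920 kr
  152500 kr × 29% = 44225 kr
  → 81395 kr
  Less energy credit 20000 kr → 61395 kr

Parallel minimum levy:
  Base (adjusted book income): 379500 kr
  Exemption: 379500 kr ≤ 392000 kr, so full 107000 kr applies
  Base: 379500 kr − 107000 kr = 272500 kr
  272500 kr × 13% = 35425 kr

61395 kr > 35425 kr, so the standard income tax governs.

61395 kr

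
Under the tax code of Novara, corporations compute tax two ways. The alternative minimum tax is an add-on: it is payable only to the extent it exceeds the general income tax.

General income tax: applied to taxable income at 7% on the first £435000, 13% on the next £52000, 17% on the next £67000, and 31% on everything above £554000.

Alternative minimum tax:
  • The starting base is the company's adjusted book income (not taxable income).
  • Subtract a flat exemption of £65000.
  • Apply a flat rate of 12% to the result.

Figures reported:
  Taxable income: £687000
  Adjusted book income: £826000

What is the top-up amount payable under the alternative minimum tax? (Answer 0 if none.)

General income tax:
  £435000 × 7% = £30450
  £52000 × 13% = £6760
  £67000 × 17% = £11390
  £133000 × 31% = £41230
  → £89830

Alternative minimum tax:
  Base (adjusted book income): £826000
  Less exemption £65000 → base £761000
  £761000 × 12% = £91320

Excess of alternative minimum tax over general income tax: £91320 − £89830 = £1490.

£1490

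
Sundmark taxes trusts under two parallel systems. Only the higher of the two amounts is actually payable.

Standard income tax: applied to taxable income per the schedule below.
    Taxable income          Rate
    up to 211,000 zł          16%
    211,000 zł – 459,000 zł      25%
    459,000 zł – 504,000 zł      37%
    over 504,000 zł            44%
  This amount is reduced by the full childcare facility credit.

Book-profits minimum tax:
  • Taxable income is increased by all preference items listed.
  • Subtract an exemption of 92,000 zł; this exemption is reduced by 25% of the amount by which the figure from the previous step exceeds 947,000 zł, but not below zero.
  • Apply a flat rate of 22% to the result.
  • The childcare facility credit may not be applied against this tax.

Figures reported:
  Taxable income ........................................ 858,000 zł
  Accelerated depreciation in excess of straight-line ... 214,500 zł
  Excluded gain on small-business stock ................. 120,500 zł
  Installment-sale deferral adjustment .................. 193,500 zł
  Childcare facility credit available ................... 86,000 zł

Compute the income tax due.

305,030 zł

Book-profits minimum tax:
  Adjusted income: 858,000 zł + 214,500 zł + 120,500 zł + 193,500 zł = 1,386,500 zł
  Exemption: 25% × (1,386,500 zł − 947,000 zł) = 109,875 zł ≥ 92,000 zł, so the exemption is fully phased out
  Base: 1,386,500 zł − 0 zł = 1,386,500 zł
  1,386,500 zł × 22% = 305,030 zł

Standard income tax:
  211,000 zł × 16% = 33,760 zł
  248,000 zł × 25% = 62,000 zł
  45,000 zł × 37% = 16,650 zł
  354,000 zł × 44% = 155,760 zł
  → 268,170 zł
  Less childcare facility credit 86,000 zł → 182,170 zł

305,030 zł > 182,170 zł, so the book-profits minimum tax is the binding amount.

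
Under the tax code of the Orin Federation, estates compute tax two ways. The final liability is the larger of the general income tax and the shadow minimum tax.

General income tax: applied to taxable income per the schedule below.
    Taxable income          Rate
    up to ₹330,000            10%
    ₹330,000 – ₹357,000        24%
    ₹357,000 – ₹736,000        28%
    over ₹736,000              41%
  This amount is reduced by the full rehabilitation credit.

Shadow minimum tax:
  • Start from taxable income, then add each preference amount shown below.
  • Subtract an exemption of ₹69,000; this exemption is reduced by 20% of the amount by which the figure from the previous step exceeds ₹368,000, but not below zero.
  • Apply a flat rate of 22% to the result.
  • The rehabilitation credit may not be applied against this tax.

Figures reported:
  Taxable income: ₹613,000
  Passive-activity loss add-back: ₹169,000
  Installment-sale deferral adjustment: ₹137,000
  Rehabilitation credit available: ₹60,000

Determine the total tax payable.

Shadow minimum tax:
  Adjusted income: ₹613,000 + ₹169,000 + ₹137,000 = ₹919,000
  Exemption: 20% × (₹919,000 − ₹368,000) = ₹110,200 ≥ ₹69,000, so the exemption is fully phased out
  Base: ₹919,000 − ₹0 = ₹919,000
  ₹919,000 × 22% = ₹202,180

General income tax:
  ₹330,000 × 10% = ₹33,000
  ₹27,000 × 24% = ₹6,480
  ₹256,000 × 28% = ₹71,680
  → ₹111,160
  Less rehabilitation credit ₹60,000 → ₹51,160

₹202,180 > ₹51,160, so the shadow minimum tax is the binding amount.

₹202,180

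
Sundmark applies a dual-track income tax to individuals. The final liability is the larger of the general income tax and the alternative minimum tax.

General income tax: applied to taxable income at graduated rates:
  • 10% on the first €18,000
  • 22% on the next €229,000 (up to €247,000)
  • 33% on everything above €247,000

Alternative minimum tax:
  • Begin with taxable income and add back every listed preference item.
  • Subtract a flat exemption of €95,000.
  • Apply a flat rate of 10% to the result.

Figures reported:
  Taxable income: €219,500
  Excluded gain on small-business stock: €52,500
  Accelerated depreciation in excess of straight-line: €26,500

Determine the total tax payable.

General income tax:
  €18,000 × 10% = €1,800
  €201,500 × 22% = €44,330
  → €46,130

Alternative minimum tax:
  Adjusted income: €219,500 + €52,500 + €26,500 = €298,500
  Less exemption €95,000 → base €203,500
  €203,500 × 10% = €20,350

€46,130 > €20,350, so the general income tax governs.

€46,130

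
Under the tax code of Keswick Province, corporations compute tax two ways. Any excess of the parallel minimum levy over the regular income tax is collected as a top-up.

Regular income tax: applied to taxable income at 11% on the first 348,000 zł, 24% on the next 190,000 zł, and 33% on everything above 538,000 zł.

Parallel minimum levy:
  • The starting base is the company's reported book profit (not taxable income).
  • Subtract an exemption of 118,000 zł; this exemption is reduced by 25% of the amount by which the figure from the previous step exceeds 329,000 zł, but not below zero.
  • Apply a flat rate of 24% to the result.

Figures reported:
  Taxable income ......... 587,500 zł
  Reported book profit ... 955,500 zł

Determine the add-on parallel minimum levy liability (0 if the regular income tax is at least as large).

Regular income tax:
  348,000 zł × 11% = 38,280 zł
  190,000 zł × 24% = 45,600 zł
  49,500 zł × 33% = 16,335 zł
  → 100,215 zł

Parallel minimum levy:
  Base (reported book profit): 955,500 zł
  Exemption: 25% × (955,500 zł − 329,000 zł) = 156,625 zł ≥ 118,000 zł, so the exemption is fully phased out
  Base: 955,500 zł − 0 zł = 955,500 zł
  955,500 zł × 24% = 229,320 zł

Excess of parallel minimum levy over regular income tax: 229,320 zł − 100,215 zł = 129,105 zł.

129,105 zł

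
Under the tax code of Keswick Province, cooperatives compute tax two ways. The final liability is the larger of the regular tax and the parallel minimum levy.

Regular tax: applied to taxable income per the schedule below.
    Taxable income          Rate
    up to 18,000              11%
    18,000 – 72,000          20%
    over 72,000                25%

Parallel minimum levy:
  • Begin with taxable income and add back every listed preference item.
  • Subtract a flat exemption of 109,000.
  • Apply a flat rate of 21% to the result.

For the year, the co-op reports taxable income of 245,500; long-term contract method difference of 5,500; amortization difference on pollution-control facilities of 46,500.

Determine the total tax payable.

Regular tax:
  18,000 × 11% = 1,980
  54,000 × 20% = 10,800
  173,500 × 25% = 43,375
  → 56,155

Parallel minimum levy:
  Adjusted income: 245,500 + 5,500 + 46,500 = 297,500
  Less exemption 109,000 → base 188,500
  188,500 × 21% = 39,585

56,155 > 39,585, so the regular tax governs.

56,155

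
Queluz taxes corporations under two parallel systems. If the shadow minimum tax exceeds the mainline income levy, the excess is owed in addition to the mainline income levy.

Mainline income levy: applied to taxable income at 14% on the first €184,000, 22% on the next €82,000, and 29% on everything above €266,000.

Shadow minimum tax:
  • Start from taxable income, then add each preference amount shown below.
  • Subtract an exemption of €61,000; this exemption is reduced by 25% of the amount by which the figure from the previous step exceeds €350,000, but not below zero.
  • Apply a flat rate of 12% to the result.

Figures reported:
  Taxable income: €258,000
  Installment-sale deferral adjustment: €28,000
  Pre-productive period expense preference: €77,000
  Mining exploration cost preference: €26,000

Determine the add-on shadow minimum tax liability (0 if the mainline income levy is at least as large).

Mainline income levy:
  €184,000 × 14% = €25,760
  €74,000 × 22% = €16,280
  → €42,040

Shadow minimum tax:
  Adjusted income: €258,000 + €28,000 + €77,000 + €26,000 = €389,000
  Exemption: €61,000 − 25% × (€389,000 − €350,000) = €61,000 − €9,750 = €51,250
  Base: €389,000 − €51,250 = €337,750
  €337,750 × 12% = €40,530

€40,530 ≤ €42,040, so no add-on is due.

€0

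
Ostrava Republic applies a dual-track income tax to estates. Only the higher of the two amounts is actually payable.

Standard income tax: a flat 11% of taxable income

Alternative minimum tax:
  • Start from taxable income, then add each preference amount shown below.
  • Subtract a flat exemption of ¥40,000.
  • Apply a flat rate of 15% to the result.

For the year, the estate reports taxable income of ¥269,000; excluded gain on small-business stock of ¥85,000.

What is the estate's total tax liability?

Alternative minimum tax:
  Adjusted income: ¥269,000 + ¥85,000 = ¥354,000
  Less exemption ¥40,000 → base ¥314,000
  ¥314,000 × 15% = ¥47,100

Standard income tax:
  ¥269,000 × 11% = ¥29,590

¥47,100 > ¥29,590, so the alternative minimum tax is the binding amount.

¥47,100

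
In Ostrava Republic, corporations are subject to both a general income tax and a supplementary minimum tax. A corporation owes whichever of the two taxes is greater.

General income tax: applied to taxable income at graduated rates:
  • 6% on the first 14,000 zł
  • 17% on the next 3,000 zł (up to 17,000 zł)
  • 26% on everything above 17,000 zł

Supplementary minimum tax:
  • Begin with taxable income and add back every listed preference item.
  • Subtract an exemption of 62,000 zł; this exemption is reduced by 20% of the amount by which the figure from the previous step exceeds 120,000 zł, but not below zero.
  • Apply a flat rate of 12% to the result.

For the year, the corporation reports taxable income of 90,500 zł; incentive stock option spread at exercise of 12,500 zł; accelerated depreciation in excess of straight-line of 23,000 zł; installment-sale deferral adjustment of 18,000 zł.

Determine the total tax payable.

General income tax:
  14,000 zł × 6% = 840 zł
  3,000 zł × 17% = 510 zł
  73,500 zł × 26% = 19,110 zł
  → 20,460 zł

Supplementary minimum tax:
  Adjusted income: 90,500 zł + 12,500 zł + 23,000 zł + 18,000 zł = 144,000 zł
  Exemption: 62,000 zł − 20% × (144,000 zł − 120,000 zł) = 62,000 zł − 4,800 zł = 57,200 zł
  Base: 144,000 zł − 57,200 zł = 86,800 zł
  86,800 zł × 12% = 10,416 zł

20,460 zł > 10,416 zł, so the general income tax governs.

20,460 zł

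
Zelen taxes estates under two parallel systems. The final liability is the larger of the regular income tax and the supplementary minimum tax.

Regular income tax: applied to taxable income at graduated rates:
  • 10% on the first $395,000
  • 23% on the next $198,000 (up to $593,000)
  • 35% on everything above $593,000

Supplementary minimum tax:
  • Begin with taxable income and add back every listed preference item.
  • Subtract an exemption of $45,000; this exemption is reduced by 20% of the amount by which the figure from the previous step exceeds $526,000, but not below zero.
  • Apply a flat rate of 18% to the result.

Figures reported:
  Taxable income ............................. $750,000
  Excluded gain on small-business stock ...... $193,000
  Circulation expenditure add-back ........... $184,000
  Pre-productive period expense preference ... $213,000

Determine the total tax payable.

$241,200

Regular income tax:
  $395,000 × 10% = $39,500
  $198,000 × 23% = $45,540
  $157,000 × 35% = $54,950
  → $139,990

Supplementary minimum tax:
  Adjusted income: $750,000 + $193,000 + $184,000 + $213,000 = $1,340,000
  Exemption: 20% × ($1,340,000 − $526,000) = $162,800 ≥ $45,000, so the exemption is fully phased out
  Base: $1,340,000 − $0 = $1,340,000
  $1,340,000 × 18% = $241,200

$241,200 > $139,990, so the supplementary minimum tax is the binding amount.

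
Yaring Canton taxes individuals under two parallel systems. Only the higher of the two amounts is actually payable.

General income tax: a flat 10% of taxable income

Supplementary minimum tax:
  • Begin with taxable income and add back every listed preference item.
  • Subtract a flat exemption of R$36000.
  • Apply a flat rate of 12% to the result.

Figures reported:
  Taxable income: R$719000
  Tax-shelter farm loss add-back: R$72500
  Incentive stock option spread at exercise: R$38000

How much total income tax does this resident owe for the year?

General income tax:
  R$719000 × 10% = R$71900

Supplementary minimum tax:
  Adjusted income: R$719000 + R$72500 + R$38000 = R$829500
  Less exemption R$36000 → base R$793500
  R$793500 × 12% = R$95220

R$95220 > R$71900, so the supplementary minimum tax is the binding amount.

R$95220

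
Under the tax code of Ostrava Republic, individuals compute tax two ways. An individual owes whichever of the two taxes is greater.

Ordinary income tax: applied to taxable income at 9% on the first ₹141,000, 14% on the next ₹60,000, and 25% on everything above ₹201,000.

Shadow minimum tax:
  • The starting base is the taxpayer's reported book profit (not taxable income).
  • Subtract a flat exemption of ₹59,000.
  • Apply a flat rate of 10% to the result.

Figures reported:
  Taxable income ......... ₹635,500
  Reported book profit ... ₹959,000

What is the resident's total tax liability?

₹129,715

Ordinary income tax:
  ₹141,000 × 9% = ₹12,690
  ₹60,000 × 14% = ₹8,400
  ₹434,500 × 25% = ₹108,625
  → ₹129,715

Shadow minimum tax:
  Base (reported book profit): ₹959,000
  Less exemption ₹59,000 → base ₹900,000
  ₹900,000 × 10% = ₹90,000

₹129,715 > ₹90,000, so the ordinary income tax governs.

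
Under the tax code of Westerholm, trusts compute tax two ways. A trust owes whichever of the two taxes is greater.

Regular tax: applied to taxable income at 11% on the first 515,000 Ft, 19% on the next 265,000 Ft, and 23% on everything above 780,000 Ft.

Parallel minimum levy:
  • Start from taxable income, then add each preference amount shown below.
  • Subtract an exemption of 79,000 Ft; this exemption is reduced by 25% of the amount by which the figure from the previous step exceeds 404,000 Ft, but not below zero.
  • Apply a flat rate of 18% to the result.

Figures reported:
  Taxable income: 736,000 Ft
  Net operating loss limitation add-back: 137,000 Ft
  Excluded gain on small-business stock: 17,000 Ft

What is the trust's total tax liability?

160,200 Ft

Regular tax:
  515,000 Ft × 11% = 56,650 Ft
  221,000 Ft × 19% = 41,990 Ft
  → 98,640 Ft

Parallel minimum levy:
  Adjusted income: 736,000 Ft + 137,000 Ft + 17,000 Ft = 890,000 Ft
  Exemption: 25% × (890,000 Ft − 404,000 Ft) = 121,500 Ft ≥ 79,000 Ft, so the exemption is fully phased out
  Base: 890,000 Ft − 0 Ft = 890,000 Ft
  890,000 Ft × 18% = 160,200 Ft

160,200 Ft > 98,640 Ft, so the parallel minimum levy is the binding amount.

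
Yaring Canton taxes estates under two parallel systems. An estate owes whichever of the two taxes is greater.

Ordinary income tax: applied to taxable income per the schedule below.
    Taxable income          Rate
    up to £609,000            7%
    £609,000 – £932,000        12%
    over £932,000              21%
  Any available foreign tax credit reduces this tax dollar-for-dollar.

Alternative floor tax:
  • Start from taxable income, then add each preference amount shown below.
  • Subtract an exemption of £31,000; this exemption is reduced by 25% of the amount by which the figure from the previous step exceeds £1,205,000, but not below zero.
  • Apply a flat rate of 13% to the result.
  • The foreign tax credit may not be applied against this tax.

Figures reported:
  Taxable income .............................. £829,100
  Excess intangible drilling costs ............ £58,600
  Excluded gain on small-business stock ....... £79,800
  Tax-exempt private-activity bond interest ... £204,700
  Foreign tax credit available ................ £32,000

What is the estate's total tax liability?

£148,356

Ordinary income tax:
  £609,000 × 7% = £42,630
  £220,100 × 12% = £26,412
  → £69,042
  Less foreign tax credit £32,000 → £37,042

Alternative floor tax:
  Adjusted income: £829,100 + £58,600 + £79,800 + £204,700 = £1,172,200
  Exemption: £1,172,200 ≤ £1,205,000, so full £31,000 applies
  Base: £1,172,200 − £31,000 = £1,141,200
  £1,141,200 × 13% = £148,356

£148,356 > £37,042, so the alternative floor tax is the binding amount.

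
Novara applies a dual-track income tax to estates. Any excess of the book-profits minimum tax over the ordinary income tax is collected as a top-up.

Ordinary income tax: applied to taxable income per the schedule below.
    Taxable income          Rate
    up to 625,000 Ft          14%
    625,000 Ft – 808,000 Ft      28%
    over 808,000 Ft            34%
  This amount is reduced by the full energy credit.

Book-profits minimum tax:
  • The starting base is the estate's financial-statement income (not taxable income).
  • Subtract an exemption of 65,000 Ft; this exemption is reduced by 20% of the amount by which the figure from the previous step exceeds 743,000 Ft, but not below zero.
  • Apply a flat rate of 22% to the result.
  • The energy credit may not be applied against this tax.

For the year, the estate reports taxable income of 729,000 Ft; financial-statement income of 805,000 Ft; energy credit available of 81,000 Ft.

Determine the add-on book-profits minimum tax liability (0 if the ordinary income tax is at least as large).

129,908 Ft

Book-profits minimum tax:
  Base (financial-statement income): 805,000 Ft
  Exemption: 65,000 Ft − 20% × (805,000 Ft − 743,000 Ft) = 65,000 Ft − 12,400 Ft = 52,600 Ft
  Base: 805,000 Ft − 52,600 Ft = 752,400 Ft
  752,400 Ft × 22% = 165,528 Ft

Ordinary income tax:
  625,000 Ft × 14% = 87,500 Ft
  104,000 Ft × 28% = 29,120 Ft
  → 116,620 Ft
  Less energy credit 81,000 Ft → 35,620 Ft

Excess of book-profits minimum tax over ordinary income tax: 165,528 Ft − 35,620 Ft = 129,908 Ft.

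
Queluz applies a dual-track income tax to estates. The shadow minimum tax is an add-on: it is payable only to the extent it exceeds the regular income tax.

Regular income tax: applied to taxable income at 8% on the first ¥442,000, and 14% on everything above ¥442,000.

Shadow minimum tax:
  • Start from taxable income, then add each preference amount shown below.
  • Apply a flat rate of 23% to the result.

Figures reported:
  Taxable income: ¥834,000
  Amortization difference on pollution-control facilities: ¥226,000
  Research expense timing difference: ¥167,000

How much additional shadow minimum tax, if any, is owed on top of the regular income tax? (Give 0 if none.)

¥191,970

Shadow minimum tax:
  Adjusted income: ¥834,000 + ¥226,000 + ¥167,000 = ¥1,227,000
  ¥1,227,000 × 23% = ¥282,210

Regular income tax:
  ¥442,000 × 8% = ¥35,360
  ¥392,000 × 14% = ¥54,880
  → ¥90,240

Excess of shadow minimum tax over regular income tax: ¥282,210 − ¥90,240 = ¥191,970.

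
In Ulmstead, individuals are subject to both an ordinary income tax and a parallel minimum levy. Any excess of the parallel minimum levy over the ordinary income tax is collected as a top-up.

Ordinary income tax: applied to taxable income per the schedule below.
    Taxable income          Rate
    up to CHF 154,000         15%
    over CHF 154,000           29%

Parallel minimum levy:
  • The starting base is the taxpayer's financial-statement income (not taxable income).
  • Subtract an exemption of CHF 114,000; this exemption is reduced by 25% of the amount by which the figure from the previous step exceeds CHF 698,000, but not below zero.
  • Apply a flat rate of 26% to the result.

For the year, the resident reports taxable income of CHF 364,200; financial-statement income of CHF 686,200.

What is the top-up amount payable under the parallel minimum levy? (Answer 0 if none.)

CHF 64,714

Parallel minimum levy:
  Base (financial-statement income): CHF 686,200
  Exemption: CHF 686,200 ≤ CHF 698,000, so full CHF 114,000 applies
  Base: CHF 686,200 − CHF 114,000 = CHF 572,200
  CHF 572,200 × 26% = CHF 148,772

Ordinary income tax:
  CHF 154,000 × 15% = CHF 23,100
  CHF 210,200 × 29% = CHF 60,958
  → CHF 84,058

Excess of parallel minimum levy over ordinary income tax: CHF 148,772 − CHF 84,058 = CHF 64,714.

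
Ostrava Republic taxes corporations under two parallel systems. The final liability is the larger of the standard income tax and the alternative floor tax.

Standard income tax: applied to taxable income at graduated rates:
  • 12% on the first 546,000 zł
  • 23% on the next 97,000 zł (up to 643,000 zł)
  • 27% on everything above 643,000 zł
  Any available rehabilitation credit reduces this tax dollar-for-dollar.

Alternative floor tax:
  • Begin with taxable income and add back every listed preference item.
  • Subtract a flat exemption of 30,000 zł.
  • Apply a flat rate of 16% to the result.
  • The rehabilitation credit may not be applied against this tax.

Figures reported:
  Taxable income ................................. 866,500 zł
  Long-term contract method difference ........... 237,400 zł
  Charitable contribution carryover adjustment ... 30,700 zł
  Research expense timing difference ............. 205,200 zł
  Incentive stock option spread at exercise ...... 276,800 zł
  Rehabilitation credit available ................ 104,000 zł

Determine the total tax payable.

253,856 zł

Standard income tax:
  546,000 zł × 12% = 65,520 zł
  97,000 zł × 23% = 22,310 zł
  223,500 zł × 27% = 60,345 zł
  → 148,175 zł
  Less rehabilitation credit 104,000 zł → 44,175 zł

Alternative floor tax:
  Adjusted income: 866,500 zł + 237,400 zł + 30,700 zł + 205,200 zł + 276,800 zł = 1,616,600 zł
  Less exemption 30,000 zł → base 1,586,600 zł
  1,586,600 zł × 16% = 253,856 zł

253,856 zł > 44,175 zł, so the alternative floor tax is the binding amount.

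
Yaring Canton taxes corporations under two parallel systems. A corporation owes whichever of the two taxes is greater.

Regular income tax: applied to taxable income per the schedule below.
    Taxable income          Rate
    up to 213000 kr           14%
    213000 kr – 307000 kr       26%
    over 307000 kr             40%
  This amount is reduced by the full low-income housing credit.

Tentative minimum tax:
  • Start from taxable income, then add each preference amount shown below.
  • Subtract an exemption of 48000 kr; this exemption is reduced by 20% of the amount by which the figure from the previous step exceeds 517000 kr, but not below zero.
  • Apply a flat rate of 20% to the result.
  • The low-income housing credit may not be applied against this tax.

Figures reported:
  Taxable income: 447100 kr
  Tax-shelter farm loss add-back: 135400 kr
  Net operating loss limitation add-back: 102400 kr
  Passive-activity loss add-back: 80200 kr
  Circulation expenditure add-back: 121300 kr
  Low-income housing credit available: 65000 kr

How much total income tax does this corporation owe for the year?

Regular income tax:
  213000 kr × 14% = 29820 kr
  94000 kr × 26% = 24440 kr
  140100 kr × 40% = 56040 kr
  → 110300 kr
  Less low-income housing credit 65000 kr → 45300 kr

Tentative minimum tax:
  Adjusted income: 447100 kr + 135400 kr + 102400 kr + 80200 kr + 121300 kr = 886400 kr
  Exemption: 20% × (886400 kr − 517000 kr) = 73880 kr ≥ 48000 kr, so the exemption is fully phased out
  Base: 886400 kr − 0 kr = 886400 kr
  886400 kr × 20% = 177280 kr

177280 kr > 45300 kr, so the tentative minimum tax is the binding amount.

177280 kr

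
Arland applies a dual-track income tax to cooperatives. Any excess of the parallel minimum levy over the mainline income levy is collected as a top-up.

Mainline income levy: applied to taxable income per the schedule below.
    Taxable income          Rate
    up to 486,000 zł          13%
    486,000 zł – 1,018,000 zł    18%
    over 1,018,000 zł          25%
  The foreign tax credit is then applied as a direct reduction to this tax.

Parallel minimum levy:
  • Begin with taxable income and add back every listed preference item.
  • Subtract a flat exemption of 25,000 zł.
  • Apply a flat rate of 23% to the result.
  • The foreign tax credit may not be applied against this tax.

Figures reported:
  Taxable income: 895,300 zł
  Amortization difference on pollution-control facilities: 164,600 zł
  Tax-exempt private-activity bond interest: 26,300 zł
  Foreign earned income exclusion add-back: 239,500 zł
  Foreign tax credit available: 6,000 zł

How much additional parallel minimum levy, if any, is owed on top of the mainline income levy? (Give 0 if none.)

Mainline income levy:
  486,000 zł × 13% = 63,180 zł
  409,300 zł × 18% = 73,674 zł
  → 136,854 zł
  Less foreign tax credit 6,000 zł → 130,854 zł

Parallel minimum levy:
  Adjusted income: 895,300 zł + 164,600 zł + 26,300 zł + 239,500 zł = 1,325,700 zł
  Less exemption 25,000 zł → base 1,300,700 zł
  1,300,700 zł × 23% = 299,161 zł

Excess of parallel minimum levy over mainline income levy: 299,161 zł − 130,854 zł = 168,307 zł.

168,307 zł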